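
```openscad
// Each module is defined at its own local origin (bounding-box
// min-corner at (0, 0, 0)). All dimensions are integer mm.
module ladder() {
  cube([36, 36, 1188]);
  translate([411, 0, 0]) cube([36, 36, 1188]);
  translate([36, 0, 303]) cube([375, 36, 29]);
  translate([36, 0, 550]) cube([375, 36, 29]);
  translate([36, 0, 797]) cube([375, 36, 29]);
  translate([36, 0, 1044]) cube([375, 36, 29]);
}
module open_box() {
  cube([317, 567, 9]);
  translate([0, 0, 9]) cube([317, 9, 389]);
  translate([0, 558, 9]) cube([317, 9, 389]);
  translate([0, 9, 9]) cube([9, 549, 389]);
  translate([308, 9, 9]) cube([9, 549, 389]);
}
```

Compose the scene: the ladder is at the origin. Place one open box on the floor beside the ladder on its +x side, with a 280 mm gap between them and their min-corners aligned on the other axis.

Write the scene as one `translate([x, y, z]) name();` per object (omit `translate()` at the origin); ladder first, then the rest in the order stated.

ladder();
translate([727, 0, 0]) open_box();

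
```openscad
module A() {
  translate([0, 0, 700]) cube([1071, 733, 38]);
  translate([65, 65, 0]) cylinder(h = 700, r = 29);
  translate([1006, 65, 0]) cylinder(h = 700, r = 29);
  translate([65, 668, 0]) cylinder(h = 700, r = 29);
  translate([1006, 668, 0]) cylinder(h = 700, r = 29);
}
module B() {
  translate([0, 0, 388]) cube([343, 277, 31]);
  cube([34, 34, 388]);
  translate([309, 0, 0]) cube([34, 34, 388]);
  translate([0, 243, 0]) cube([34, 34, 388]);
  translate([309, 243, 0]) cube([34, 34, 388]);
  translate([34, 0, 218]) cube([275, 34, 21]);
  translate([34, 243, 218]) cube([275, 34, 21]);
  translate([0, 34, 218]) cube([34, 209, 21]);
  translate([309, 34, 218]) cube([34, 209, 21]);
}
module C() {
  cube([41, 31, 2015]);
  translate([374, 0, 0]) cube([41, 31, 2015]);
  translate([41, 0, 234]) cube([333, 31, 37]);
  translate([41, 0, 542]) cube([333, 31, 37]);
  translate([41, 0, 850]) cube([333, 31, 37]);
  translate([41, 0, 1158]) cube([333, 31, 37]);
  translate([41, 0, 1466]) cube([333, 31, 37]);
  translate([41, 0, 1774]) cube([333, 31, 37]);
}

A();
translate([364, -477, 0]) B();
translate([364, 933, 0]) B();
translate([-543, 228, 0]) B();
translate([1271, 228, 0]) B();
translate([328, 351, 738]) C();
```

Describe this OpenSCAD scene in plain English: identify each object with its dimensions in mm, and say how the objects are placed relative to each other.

A is a table: top 1071 mm (x) × 733 mm (y), 38 mm thick, upper face at z = 738 mm, on four round legs of 58 mm diameter, each leg's bounding box inset 36 mm from the nearest pair of top edges, running from z = 0 to the bottom of the top.

B is a simple wooden stool: a rectangular seat 343 mm (x) by 277 mm (y), 31 mm thick, top face at z = 419 mm, on four square legs, each 34×34 mm in cross-section. The legs rest on z = 0, each flush with a corner of the seat. Four stretchers, 34 mm wide and 21 mm tall, connect adjacent legs with their undersides at z = 218 mm, each running between the inner faces of the legs it joins and aligned with the legs' outer faces on the other axis.

C is a straight ladder. Two 41×31 mm vertical rails, 2015 mm tall, stand 415 mm apart (outside-to-outside) with their front faces coplanar on the −y side. 6 rungs, each 31 mm deep and 37 mm tall, span between the inner faces of the rails, front faces flush with the rails. The lowest rung's underside is at z = 234 mm and rungs are spaced 308 mm apart (underside to underside).

Four stools sit around the table at the −y, +y, −x, +x sides. The ladder is on top of the table, centred.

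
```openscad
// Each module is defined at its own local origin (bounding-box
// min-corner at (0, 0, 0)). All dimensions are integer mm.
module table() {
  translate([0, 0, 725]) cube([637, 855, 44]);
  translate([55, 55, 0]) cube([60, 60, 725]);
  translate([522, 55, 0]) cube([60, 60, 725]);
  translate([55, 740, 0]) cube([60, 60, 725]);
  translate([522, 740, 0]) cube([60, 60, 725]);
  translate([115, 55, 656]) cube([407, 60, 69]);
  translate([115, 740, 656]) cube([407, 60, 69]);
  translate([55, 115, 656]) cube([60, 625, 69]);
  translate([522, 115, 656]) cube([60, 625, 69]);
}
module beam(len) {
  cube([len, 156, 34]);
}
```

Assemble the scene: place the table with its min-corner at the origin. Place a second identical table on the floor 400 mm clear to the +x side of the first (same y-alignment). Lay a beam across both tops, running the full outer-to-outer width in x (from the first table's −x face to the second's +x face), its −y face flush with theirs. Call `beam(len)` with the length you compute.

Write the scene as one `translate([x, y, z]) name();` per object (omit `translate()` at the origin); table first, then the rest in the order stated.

table();
translate([1037, 0, 0]) table();
translate([0, 0, 769]) beam(1674);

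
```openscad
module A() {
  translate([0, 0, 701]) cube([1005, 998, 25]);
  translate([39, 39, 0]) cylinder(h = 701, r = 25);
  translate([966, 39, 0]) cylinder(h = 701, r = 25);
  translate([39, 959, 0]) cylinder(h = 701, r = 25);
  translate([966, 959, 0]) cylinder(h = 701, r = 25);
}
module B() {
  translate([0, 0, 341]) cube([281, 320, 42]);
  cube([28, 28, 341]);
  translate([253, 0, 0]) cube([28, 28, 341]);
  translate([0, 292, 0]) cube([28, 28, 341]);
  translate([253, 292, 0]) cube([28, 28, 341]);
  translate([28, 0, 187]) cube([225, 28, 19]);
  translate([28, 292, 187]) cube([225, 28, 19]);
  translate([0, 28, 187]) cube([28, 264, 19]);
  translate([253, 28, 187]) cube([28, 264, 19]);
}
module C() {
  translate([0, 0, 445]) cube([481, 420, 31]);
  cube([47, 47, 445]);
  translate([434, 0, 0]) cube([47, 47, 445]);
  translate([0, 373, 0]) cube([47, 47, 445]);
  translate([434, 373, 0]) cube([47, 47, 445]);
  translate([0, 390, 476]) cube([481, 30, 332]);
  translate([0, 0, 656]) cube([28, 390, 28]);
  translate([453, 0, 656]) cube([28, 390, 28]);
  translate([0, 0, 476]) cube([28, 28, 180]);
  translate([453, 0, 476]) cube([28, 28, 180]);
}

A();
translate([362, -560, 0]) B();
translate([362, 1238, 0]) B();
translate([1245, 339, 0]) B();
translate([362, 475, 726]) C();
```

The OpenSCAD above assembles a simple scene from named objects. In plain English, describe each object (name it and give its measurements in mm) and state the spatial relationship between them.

A is a table with a 1005×998 mm rectangular top, 25 mm thick, top surface at z = 726 mm, supported by four round legs of 50 mm diameter, each leg's bounding box inset 14 mm from the nearest pair of top edges, running from the floor.

B is a four-legged stool. The seat is 281×320 mm, 42 mm thick, top at z = 383 mm. It stands on four square legs, each 28×28 mm in cross-section, from z = 0 to the seat underside, each flush with a corner of the seat. Four stretchers, 28 mm wide and 19 mm tall, connect adjacent legs with their undersides at z = 187 mm, each running between the inner faces of the legs it joins and aligned with the legs' outer faces on the other axis.

C is a chair. The seat is a 481×420×31 mm slab with its top at z = 476 mm, on four 47×47 mm corner legs (flush with the seat edges, standing on z = 0). A flat backrest 30 mm thick, 332 mm tall, spans the full seat width and rises from the seat top along its +y edge, rear face flush with the rear of the seat. Two armrests of 28×28 mm section run along each side from the seat's front edge to the front of the backrest, top faces 208 mm above the seat top and outer faces flush with the seat's x-edges; a 28×28 mm post under the front of each armrest stands on the seat at the front corner.

Three stools sit around the table at the −y, +y, +x sides. The chair is on top of the table.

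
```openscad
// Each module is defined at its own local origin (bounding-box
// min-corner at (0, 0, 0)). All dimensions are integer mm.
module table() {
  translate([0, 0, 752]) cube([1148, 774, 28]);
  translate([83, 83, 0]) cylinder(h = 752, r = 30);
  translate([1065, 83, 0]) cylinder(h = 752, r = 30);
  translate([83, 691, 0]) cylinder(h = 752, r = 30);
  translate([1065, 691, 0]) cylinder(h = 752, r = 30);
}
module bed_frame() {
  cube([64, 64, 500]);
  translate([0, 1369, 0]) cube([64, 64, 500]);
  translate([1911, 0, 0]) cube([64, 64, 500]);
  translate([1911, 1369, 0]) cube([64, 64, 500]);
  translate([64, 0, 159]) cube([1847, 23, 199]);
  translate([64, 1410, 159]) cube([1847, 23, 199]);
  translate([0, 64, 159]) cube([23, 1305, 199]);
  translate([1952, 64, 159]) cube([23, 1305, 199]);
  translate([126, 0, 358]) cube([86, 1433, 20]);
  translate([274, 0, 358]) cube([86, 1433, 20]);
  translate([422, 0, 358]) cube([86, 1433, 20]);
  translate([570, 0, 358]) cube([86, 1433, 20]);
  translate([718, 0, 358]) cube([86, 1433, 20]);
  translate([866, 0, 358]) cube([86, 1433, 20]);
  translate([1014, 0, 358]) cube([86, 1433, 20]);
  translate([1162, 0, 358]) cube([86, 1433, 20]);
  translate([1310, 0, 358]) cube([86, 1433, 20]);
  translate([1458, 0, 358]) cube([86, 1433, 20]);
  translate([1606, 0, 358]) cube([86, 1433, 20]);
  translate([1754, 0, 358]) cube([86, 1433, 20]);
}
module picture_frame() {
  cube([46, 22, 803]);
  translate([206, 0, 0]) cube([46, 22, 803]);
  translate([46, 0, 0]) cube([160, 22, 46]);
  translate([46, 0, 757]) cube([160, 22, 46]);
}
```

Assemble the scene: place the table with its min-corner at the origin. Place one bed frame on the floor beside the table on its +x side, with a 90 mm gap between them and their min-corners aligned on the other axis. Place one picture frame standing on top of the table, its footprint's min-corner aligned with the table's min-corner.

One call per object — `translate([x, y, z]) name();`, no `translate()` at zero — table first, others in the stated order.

table();
translate([1238, 0, 0]) bed_frame();
translate([0, 0, 780]) picture_frame();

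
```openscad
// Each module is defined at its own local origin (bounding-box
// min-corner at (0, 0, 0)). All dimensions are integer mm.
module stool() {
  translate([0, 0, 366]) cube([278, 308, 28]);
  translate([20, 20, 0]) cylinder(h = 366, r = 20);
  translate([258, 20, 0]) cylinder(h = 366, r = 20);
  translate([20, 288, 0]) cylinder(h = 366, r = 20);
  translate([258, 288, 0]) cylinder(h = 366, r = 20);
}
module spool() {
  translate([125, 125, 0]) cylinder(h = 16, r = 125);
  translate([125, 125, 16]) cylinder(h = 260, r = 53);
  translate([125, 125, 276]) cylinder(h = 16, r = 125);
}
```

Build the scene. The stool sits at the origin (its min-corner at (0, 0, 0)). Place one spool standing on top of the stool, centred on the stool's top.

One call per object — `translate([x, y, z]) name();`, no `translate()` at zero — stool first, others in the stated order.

stool();
translate([14, 29, 394]) spool();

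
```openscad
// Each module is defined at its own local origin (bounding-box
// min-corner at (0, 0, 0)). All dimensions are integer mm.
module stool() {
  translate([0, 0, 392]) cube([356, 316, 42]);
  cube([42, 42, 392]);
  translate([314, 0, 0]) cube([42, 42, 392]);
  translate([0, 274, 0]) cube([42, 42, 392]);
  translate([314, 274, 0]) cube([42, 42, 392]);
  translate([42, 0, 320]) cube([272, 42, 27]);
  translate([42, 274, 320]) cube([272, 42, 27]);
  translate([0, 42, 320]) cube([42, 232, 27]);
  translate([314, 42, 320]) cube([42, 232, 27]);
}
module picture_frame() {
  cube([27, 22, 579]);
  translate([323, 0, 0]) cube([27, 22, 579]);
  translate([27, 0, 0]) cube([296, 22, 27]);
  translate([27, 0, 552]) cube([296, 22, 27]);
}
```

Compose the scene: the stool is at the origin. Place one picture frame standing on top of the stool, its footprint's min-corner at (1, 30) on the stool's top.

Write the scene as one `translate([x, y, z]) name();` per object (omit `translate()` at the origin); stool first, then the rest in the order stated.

stool();
translate([1, 30, 434]) picture_frame();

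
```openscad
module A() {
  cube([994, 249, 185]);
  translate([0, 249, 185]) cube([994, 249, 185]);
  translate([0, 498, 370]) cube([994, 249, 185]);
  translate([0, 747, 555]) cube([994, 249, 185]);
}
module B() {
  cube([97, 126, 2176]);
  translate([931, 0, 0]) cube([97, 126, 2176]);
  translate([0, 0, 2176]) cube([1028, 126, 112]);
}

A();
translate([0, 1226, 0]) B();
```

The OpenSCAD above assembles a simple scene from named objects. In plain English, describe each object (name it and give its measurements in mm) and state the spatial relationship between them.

A is a straight staircase of 4 solid steps. Each step is 994 mm wide (x), 249 mm deep (y, the going) and 185 mm tall (the rise). The first step rests on the floor; each subsequent step sits one going further in +y and one rise higher in +z, directly behind and above the previous step with no overlap.

B is a door frame. The clear opening is 834 mm wide and 2176 mm high. Two 97 mm wide jambs, 126 mm deep, stand either side of the opening from the floor to the top of the opening. A 112 mm thick head sits across the top of both jambs, spanning the full outside width of the frame.

The door frame is on the floor beside the staircase on its +y side.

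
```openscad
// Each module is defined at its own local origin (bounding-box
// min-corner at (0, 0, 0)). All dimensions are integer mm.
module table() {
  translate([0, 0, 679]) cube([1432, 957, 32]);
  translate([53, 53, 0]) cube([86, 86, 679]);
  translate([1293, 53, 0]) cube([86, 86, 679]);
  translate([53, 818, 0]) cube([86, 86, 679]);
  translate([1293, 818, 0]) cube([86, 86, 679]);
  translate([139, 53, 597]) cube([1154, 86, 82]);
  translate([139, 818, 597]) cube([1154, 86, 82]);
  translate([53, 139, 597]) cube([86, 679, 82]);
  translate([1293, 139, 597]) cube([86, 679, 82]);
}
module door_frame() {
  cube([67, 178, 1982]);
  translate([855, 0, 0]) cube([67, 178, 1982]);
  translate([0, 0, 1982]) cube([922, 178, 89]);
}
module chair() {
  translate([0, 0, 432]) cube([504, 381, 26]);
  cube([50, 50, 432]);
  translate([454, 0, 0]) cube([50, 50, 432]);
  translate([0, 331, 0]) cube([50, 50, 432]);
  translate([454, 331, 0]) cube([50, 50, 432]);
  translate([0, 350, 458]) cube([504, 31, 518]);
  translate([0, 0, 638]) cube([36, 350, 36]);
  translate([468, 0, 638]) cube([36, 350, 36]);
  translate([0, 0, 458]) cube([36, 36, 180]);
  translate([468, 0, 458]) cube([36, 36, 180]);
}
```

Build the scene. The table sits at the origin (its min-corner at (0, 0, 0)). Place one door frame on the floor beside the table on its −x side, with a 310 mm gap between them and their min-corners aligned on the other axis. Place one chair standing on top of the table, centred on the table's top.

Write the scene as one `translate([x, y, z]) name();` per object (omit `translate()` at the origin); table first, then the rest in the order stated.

table();
translate([-1232, 0, 0]) door_frame();
translate([464, 288, 711]) chair();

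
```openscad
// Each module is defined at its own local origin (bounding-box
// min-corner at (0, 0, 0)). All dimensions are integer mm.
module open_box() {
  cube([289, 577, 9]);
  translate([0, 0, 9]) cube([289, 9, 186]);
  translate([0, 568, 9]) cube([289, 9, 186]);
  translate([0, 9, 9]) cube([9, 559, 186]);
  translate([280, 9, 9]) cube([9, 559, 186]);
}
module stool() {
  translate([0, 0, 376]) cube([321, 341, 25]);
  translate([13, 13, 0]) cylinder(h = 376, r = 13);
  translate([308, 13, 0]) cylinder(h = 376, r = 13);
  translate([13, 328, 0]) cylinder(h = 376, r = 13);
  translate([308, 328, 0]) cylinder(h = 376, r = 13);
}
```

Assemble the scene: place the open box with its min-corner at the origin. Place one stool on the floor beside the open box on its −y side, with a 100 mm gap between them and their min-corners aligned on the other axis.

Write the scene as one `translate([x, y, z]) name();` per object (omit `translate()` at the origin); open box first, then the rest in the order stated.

open_box();
translate([0, -441, 0]) stool();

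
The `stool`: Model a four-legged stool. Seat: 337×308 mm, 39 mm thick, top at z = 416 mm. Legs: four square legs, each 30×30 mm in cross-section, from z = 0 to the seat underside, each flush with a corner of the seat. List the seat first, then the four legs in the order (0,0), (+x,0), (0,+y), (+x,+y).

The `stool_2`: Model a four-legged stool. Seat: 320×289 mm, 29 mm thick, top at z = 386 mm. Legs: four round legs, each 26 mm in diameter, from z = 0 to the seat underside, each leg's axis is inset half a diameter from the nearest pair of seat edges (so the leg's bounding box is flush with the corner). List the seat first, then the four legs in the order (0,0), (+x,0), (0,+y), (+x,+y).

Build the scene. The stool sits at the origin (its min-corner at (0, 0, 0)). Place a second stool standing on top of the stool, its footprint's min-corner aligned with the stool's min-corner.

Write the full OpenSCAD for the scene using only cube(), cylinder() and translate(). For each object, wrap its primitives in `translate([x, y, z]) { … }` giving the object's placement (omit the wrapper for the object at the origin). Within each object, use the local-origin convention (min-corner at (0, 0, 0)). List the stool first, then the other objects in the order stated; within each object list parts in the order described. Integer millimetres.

translate([0, 0, 377]) cube([337, 308, 39]);
cube([30, 30, 377]);
translate([307, 0, 0]) cube([30, 30, 377]);
translate([0, 278, 0]) cube([30, 30, 377]);
translate([307, 278, 0]) cube([30, 30, 377]);
translate([0, 0, 416]) {
  translate([0, 0, 357]) cube([320, 289, 29]);
  translate([13, 13, 0]) cylinder(h = 357, r = 13);
  translate([307, 13, 0]) cylinder(h = 357, r = 13);
  translate([13, 276, 0]) cylinder(h = 357, r = 13);
  translate([307, 276, 0]) cylinder(h = 357, r = 13);
}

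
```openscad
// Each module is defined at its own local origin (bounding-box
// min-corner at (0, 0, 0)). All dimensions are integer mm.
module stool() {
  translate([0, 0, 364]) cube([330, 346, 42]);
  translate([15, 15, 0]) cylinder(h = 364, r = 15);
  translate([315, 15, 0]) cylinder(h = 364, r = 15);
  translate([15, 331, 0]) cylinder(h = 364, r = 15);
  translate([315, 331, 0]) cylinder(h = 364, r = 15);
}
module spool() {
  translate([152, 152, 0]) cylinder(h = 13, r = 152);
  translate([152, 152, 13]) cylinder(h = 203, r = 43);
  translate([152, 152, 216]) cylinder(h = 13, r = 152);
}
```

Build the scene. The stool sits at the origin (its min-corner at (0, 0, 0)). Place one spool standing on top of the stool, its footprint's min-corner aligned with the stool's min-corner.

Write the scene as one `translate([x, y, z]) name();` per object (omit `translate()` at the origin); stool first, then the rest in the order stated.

stool();
translate([0, 0, 406]) spool();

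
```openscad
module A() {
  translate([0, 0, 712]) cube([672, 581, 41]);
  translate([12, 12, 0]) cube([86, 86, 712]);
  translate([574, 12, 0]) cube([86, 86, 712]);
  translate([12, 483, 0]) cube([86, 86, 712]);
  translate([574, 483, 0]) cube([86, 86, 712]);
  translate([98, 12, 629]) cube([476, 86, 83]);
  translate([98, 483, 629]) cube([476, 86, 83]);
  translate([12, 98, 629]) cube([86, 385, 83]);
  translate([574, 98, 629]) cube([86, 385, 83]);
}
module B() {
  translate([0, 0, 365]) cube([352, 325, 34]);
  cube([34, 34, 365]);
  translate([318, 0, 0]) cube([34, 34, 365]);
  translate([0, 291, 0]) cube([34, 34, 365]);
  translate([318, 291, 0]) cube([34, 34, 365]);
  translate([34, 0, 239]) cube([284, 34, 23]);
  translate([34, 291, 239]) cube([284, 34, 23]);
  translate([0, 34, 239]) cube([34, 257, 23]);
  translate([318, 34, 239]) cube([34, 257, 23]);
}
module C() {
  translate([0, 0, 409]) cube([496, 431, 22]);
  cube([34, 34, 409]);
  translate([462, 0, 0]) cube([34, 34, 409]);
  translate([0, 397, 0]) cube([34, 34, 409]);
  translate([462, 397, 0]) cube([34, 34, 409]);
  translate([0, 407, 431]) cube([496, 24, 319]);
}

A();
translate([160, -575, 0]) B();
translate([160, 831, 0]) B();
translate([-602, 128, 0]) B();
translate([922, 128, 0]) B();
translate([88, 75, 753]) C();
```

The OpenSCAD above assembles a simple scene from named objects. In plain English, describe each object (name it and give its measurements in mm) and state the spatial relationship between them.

A is a rectangular dining table. The top is 672×581×41 mm with its upper surface at z = 753 mm. It stands on four 86×86 mm square legs, each inset 12 mm from the nearest pair of top edges, running from the floor to the underside of the top. Four apron rails, 86 mm thick and 83 mm tall, run between adjacent legs with their top edges flush with the underside of the top and their outer faces flush with the legs' outer faces.

B is a four-legged stool. The seat is 352×325 mm, 34 mm thick, top at z = 399 mm. It stands on four square legs, each 34×34 mm in cross-section, from z = 0 to the seat underside, each flush with a corner of the seat. Four stretchers, 34 mm wide and 23 mm tall, connect adjacent legs with their undersides at z = 239 mm, each running between the inner faces of the legs it joins and aligned with the legs' outer faces on the other axis.

C is a chair. The seat is a 496×431×22 mm slab with its top at z = 431 mm, on four 34×34 mm corner legs (flush with the seat edges, standing on z = 0). A flat backrest 24 mm thick, 319 mm tall, spans the full seat width and rises from the seat top along its +y edge, rear face flush with the rear of the seat.

Four stools sit around the table at the −y, +y, −x, +x sides. The chair is on top of the table, centred.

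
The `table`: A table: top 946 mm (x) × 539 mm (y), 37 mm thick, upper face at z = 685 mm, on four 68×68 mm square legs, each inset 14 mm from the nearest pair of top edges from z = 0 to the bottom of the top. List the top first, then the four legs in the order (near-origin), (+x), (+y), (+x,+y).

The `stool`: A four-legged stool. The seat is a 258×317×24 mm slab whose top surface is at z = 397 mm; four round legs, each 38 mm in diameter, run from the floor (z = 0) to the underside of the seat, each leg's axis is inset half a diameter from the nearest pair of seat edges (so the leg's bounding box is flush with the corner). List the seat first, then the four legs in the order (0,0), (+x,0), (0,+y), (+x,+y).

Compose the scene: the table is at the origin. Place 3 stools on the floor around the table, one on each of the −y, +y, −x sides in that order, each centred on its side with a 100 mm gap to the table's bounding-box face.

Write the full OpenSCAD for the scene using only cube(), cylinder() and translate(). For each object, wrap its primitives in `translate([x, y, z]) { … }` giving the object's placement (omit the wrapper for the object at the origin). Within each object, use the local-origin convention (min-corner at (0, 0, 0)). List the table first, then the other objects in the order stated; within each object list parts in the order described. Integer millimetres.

translate([0, 0, 648]) cube([946, 539, 37]);
translate([14, 14, 0]) cube([68, 68, 648]);
translate([864, 14, 0]) cube([68, 68, 648]);
translate([14, 457, 0]) cube([68, 68, 648]);
translate([864, 457, 0]) cube([68, 68, 648]);
translate([344, -417, 0]) {
  translate([0, 0, 373]) cube([258, 317, 24]);
  translate([19, 19, 0]) cylinder(h = 373, r = 19);
  translate([239, 19, 0]) cylinder(h = 373, r = 19);
  translate([19, 298, 0]) cylinder(h = 373, r = 19);
  translate([239, 298, 0]) cylinder(h = 373, r = 19);
}
translate([344, 639, 0]) {
  translate([0, 0, 373]) cube([258, 317, 24]);
  translate([19, 19, 0]) cylinder(h = 373, r = 19);
  translate([239, 19, 0]) cylinder(h = 373, r = 19);
  translate([19, 298, 0]) cylinder(h = 373, r = 19);
  translate([239, 298, 0]) cylinder(h = 373, r = 19);
}
translate([-358, 111, 0]) {
  translate([0, 0, 373]) cube([258, 317, 24]);
  translate([19, 19, 0]) cylinder(h = 373, r = 19);
  translate([239, 19, 0]) cylinder(h = 373, r = 19);
  translate([19, 298, 0]) cylinder(h = 373, r = 19);
  translate([239, 298, 0]) cylinder(h = 373, r = 19);
}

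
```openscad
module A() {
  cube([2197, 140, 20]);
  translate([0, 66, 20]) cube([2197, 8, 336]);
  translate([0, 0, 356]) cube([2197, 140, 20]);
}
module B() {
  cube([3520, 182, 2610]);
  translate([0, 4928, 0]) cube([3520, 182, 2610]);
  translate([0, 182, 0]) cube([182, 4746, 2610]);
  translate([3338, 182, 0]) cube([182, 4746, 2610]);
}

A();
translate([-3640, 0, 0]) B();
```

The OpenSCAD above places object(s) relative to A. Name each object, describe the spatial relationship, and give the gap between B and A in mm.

The house frame's nearest face is 120 mm from the I-beam's −x face.

A is an I-beam. B is a house frame. The house frame is on the floor beside the I-beam on its −x side. The gap between the house frame and the I-beam is 120 mm.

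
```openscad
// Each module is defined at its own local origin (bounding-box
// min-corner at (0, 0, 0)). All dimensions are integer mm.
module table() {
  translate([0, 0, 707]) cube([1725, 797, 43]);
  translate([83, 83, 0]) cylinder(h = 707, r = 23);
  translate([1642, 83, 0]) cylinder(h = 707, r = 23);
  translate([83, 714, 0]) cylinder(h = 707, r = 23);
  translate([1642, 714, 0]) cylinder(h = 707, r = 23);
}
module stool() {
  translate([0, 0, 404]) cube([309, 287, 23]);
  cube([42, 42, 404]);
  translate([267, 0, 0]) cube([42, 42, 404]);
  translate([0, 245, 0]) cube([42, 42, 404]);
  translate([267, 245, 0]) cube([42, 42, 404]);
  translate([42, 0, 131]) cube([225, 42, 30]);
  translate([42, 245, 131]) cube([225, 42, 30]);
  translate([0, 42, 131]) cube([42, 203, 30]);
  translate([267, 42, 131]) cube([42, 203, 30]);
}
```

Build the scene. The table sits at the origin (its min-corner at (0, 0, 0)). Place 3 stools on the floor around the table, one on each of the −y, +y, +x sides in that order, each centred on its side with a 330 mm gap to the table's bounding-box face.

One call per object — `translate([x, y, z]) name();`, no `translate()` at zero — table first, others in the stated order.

table();
translate([708, -617, 0]) stool();
translate([708, 1127, 0]) stool();
translate([2055, 255, 0]) stool();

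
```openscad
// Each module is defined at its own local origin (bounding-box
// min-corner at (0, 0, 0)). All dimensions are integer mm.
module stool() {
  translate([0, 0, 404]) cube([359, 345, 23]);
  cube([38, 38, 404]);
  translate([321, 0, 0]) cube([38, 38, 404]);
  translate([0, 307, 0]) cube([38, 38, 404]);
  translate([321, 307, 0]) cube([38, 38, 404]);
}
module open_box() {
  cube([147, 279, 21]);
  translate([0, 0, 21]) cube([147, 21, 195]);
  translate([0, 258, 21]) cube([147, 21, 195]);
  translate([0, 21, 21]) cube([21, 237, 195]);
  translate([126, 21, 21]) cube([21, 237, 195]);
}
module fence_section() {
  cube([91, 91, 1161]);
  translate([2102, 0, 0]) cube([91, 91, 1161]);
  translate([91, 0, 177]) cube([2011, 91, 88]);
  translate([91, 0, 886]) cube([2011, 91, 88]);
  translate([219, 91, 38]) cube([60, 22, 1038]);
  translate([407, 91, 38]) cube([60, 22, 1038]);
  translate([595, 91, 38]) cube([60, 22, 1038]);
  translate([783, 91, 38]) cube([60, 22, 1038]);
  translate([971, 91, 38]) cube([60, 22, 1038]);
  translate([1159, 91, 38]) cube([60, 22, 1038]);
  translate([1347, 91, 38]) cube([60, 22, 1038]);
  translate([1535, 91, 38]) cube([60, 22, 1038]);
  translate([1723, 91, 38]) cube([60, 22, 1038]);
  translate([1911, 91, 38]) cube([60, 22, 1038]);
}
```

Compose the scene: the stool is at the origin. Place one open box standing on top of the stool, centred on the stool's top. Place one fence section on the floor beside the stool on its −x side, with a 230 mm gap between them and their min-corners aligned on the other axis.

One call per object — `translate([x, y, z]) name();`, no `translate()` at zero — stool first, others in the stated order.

stool();
translate([106, 33, 427]) open_box();
translate([-2423, 0, 0]) fence_section();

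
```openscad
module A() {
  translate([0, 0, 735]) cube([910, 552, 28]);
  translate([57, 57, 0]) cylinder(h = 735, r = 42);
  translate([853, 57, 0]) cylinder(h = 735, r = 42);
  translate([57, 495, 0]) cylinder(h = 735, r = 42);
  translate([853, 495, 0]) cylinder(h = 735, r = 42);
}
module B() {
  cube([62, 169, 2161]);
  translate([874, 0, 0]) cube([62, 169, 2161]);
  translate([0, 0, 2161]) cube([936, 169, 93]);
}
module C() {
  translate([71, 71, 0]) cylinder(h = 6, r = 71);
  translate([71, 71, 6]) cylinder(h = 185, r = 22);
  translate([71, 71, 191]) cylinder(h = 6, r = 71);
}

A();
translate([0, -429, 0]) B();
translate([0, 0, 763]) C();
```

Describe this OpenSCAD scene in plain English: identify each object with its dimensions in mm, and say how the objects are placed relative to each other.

A is a table: top 910 mm (x) × 552 mm (y), 28 mm thick, upper face at z = 763 mm, on four round legs of 84 mm diameter, each leg's bounding box inset 15 mm from the nearest pair of top edges, running from z = 0 to the bottom of the top.

B is a door frame. The clear opening is 812 mm wide and 2161 mm high. Two 62 mm wide jambs, 169 mm deep, stand either side of the opening from the floor to the top of the opening. A 93 mm thick head sits across the top of both jambs, spanning the full outside width of the frame.

C is a spool: two coaxial disc flanges of radius 71 mm and thickness 6 mm, joined by a core cylinder of radius 22 mm and height 185 mm. The lower flange rests on z = 0 and the three cylinders share a vertical axis.

The door frame is on the floor beside the table on its −y side. The spool is on top of the table.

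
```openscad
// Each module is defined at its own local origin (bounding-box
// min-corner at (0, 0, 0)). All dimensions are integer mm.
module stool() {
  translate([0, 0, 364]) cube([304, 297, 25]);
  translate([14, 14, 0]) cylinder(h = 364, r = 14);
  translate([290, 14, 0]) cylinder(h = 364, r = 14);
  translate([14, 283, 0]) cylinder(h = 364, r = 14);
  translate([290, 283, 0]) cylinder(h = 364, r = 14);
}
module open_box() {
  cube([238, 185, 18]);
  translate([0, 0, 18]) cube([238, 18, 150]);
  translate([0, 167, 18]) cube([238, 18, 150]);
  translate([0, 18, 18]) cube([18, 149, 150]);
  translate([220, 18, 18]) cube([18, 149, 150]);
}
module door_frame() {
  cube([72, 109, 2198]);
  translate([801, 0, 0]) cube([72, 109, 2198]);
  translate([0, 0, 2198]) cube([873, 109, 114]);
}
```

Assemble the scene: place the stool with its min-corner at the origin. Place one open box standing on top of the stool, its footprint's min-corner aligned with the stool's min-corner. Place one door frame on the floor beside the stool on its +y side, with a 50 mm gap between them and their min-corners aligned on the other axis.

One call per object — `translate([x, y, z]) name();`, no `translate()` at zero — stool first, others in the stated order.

stool();
translate([0, 0, 389]) open_box();
translate([0, 347, 0]) door_frame();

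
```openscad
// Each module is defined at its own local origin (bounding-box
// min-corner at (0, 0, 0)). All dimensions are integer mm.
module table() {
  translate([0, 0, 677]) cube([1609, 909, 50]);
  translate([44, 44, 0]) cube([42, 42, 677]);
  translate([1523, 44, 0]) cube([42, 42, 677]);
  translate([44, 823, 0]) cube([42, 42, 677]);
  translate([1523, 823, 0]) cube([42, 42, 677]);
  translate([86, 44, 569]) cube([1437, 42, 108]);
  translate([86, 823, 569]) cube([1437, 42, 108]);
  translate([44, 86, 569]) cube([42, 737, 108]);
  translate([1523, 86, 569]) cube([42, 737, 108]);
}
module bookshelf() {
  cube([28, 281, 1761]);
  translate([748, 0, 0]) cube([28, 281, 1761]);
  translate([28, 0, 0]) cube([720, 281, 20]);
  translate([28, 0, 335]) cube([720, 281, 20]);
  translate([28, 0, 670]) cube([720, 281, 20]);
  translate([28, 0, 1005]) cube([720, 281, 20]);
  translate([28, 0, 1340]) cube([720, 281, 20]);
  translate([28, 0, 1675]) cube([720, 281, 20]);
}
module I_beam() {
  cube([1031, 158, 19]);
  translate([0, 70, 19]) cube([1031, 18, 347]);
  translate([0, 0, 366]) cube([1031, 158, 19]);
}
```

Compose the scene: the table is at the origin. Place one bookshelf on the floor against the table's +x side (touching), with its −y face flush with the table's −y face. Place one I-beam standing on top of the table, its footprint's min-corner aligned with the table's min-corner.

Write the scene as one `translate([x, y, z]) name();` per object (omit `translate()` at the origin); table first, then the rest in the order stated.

table();
translate([1609, 0, 0]) bookshelf();
translate([0, 0, 727]) I_beam();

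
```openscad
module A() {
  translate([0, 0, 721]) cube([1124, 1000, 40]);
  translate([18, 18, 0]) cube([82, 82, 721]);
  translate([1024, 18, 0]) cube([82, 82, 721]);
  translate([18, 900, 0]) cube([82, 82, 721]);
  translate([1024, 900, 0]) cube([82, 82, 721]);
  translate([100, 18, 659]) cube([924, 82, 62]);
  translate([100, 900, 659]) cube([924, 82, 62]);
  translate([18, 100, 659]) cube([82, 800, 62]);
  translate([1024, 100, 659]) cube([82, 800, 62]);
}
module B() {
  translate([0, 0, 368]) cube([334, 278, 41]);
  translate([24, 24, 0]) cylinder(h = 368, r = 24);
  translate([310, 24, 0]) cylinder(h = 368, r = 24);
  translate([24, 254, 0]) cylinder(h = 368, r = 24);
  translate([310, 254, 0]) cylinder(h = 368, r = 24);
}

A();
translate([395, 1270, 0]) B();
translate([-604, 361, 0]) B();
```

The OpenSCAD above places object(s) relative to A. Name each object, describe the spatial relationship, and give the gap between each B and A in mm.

Each stool's nearest face is 270 mm from the table's bounding box.

A is a table. B is a stool. Two stools sit around the table at the +y, −x sides. The gap between each stool and the table is 270 mm.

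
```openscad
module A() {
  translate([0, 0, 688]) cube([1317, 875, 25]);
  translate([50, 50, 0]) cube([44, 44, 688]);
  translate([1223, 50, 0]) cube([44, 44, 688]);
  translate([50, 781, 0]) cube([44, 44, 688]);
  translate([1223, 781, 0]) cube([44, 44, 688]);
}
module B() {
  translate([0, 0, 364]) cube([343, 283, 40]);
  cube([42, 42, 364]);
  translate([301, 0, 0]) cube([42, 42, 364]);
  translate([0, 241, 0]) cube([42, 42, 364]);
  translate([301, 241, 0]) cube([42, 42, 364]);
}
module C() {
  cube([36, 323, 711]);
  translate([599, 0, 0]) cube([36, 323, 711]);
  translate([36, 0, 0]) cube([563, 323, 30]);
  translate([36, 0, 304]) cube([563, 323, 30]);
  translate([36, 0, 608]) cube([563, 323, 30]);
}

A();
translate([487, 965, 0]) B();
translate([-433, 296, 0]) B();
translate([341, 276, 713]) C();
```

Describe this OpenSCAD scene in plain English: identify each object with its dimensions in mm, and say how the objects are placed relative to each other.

A is a table with a 1317×875 mm rectangular top, 25 mm thick, top surface at z = 713 mm, supported by four 44×44 mm square legs, each inset 50 mm from the nearest pair of top edges, running from the floor.

B is a four-legged stool. The seat is 343×283 mm, 40 mm thick, top at z = 404 mm. It stands on four square legs, each 42×42 mm in cross-section, from z = 0 to the seat underside, each flush with a corner of the seat.

C is an open bookshelf. Two side panels, each 36 mm thick, 323 mm deep and 711 mm tall, stand 635 mm apart (outside-to-outside). Between them sit 3 shelves, each 30 mm thick and 323 mm deep, spanning the full gap between the sides. The bottom shelf rests on the floor (its underside at z = 0) and the clear gap between one shelf's top and the next shelf's underside is 274 mm.

Two stools sit around the table at the +y, −x sides. The bookshelf is on top of the table, centred.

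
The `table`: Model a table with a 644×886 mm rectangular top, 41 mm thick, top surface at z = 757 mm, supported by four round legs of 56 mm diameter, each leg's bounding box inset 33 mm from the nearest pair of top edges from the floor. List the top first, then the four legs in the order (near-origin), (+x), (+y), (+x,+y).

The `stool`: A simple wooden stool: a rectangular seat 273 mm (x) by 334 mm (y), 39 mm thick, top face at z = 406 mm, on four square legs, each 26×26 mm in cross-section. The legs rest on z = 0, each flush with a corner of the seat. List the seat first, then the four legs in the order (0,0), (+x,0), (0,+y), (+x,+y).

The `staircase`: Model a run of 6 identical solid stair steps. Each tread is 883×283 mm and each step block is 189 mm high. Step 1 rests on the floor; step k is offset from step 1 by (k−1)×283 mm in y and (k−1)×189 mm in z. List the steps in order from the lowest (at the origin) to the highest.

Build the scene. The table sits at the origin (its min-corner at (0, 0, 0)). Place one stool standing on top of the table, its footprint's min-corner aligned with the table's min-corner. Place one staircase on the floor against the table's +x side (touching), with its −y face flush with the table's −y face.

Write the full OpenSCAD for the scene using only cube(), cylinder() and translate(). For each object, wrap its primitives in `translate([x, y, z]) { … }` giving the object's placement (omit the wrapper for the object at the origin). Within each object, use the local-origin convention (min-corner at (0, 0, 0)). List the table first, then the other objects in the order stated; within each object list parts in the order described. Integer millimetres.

translate([0, 0, 716]) cube([644, 886, 41]);
translate([61, 61, 0]) cylinder(h = 716, r = 28);
translate([583, 61, 0]) cylinder(h = 716, r = 28);
translate([61, 825, 0]) cylinder(h = 716, r = 28);
translate([583, 825, 0]) cylinder(h = 716, r = 28);
translate([0, 0, 757]) {
  translate([0, 0, 367]) cube([273, 334, 39]);
  cube([26, 26, 367]);
  translate([247, 0, 0]) cube([26, 26, 367]);
  translate([0, 308, 0]) cube([26, 26, 367]);
  translate([247, 308, 0]) cube([26, 26, 367]);
}
translate([644, 0, 0]) {
  cube([883, 283, 189]);
  translate([0, 283, 189]) cube([883, 283, 189]);
  translate([0, 566, 378]) cube([883, 283, 189]);
  translate([0, 849, 567]) cube([883, 283, 189]);
  translate([0, 1132, 756]) cube([883, 283, 189]);
  translate([0, 1415, 945]) cube([883, 283, 189]);
}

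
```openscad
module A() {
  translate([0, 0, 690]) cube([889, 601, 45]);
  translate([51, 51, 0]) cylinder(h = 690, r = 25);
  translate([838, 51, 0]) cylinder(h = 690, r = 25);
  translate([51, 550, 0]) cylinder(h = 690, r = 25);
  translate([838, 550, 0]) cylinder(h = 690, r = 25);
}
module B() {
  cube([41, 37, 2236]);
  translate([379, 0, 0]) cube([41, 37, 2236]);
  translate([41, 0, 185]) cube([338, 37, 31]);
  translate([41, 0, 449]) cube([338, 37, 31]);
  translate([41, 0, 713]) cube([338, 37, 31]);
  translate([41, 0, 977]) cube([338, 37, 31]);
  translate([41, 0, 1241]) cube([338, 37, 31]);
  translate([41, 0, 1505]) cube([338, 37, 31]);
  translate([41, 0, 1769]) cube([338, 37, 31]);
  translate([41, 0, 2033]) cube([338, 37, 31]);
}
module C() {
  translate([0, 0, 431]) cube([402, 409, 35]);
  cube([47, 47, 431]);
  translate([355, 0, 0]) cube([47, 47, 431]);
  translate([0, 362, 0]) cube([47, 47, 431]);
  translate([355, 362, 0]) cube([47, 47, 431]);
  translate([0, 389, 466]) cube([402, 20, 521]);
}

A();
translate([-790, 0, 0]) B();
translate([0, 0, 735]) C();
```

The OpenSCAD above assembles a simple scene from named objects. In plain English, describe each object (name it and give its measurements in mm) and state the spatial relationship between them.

A is a rectangular dining table. The top is 889×601×45 mm with its upper surface at z = 735 mm. It stands on four round legs of 50 mm diameter, each leg's bounding box inset 26 mm from the nearest pair of top edges, running from the floor to the underside of the top.

B is a straight ladder. Two 41×37 mm vertical rails, 2236 mm tall, stand 420 mm apart (outside-to-outside) with their front faces coplanar on the −y side. 8 rungs, each 37 mm deep and 31 mm tall, span between the inner faces of the rails, front faces flush with the rails. The lowest rung's underside is at z = 185 mm and rungs are spaced 264 mm apart (underside to underside).

C is a chair: 402×409 mm seat, 35 mm thick, top at z = 466 mm, on four 47 mm square corner legs flush with the seat edges. A 20 mm thick backrest slab spans the full seat width, extending 521 mm above the seat top, its back face flush with the seat's +y edge.

The ladder is on the floor beside the table on its −x side. The chair is on top of the table.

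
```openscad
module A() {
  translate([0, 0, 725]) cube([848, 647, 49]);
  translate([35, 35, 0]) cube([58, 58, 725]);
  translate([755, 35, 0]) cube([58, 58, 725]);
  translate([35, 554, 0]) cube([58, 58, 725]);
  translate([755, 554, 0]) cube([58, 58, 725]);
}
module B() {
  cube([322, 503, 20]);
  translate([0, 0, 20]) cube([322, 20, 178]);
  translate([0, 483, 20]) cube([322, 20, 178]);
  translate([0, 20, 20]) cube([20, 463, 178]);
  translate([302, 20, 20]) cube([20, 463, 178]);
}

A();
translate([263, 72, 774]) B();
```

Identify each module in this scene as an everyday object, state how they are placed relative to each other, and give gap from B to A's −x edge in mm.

The open box's min-x is at 263; the table's min-x is 0; gap = 263 mm.

A is a table. B is an open box. The open box is on top of the table, centred. The gap from the open box to the table's −x edge is 263 mm.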